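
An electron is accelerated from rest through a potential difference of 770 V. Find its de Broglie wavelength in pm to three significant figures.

KE = eV = 1.602 × 10⁻¹⁹ × 770.0 = 1.234 × 10⁻¹⁶ J.
p = √(2mKE) = √(2 × 9.109 × 10⁻³¹ × 1.234 × 10⁻¹⁶) = 1.499 × 10⁻²³ kg·m/s.
λ = h/p = 6.626 × 10⁻³⁴ / 1.499 × 10⁻²³ = 4.42 × 10⁻¹¹ m = 44.2 pm.

λ = 44.2 pm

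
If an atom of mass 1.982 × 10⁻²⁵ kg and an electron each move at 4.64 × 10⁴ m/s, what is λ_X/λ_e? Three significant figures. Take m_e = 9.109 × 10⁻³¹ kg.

λ_X/λ_e = 4.60 × 10⁻⁶

At fixed v, p = mv so λ = h/(mv) ∝ 1/m.
λ_X/λ_e = m_e/m_X = 9.109 × 10⁻³¹/1.982 × 10⁻²⁵ = 4.60 × 10⁻⁶.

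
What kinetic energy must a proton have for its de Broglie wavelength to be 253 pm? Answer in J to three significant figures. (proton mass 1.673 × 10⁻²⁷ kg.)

KE = 2.05 × 10⁻²¹ J

p = h/λ = 6.626 × 10⁻³⁴ / 2.530 × 10⁻¹⁰ = 2.619 × 10⁻²⁴ kg·m/s.
KE = p²/(2m) = (2.619 × 10⁻²⁴)² / (2 × 1.673 × 10⁻²⁷) = 2.050 × 10⁻²¹ J = 2.05 × 10⁻²¹ J.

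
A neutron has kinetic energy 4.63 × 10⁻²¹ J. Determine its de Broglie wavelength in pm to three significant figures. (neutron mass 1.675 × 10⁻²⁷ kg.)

p = √(2mKE) = √(2 × 1.675 × 10⁻²⁷ × 4.630 × 10⁻²¹) = 3.938 × 10⁻²⁴ kg·m/s.
λ = h/p = 6.626 × 10⁻³⁴ / 3.938 × 10⁻²⁴ = 1.68 × 10⁻¹⁰ m = 168 pm.

λ = 168 pm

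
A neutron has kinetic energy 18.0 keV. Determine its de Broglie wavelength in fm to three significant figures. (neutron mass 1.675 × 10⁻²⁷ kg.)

λ = 213 fm

KE = 18.0 keV = 2.884 × 10⁻¹⁵ J.
p = √(2mKE) = √(2 × 1.675 × 10⁻²⁷ × 2.884 × 10⁻¹⁵) = 3.108 × 10⁻²¹ kg·m/s.
λ = h/p = 6.626 × 10⁻³⁴ / 3.108 × 10⁻²¹ = 2.13 × 10⁻¹³ m = 213 fm.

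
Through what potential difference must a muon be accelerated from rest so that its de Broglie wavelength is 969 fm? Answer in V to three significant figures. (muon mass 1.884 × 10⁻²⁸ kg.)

p = h/λ = 6.626 × 10⁻³⁴ / 9.690 × 10⁻¹³ = 6.838 × 10⁻²² kg·m/s.
KE = p²/(2m) = 1.241 × 10⁻¹⁵ J.
V = KE/e = 1.241 × 10⁻¹⁵ / (1.602 × 10⁻¹⁹) = 7750 V.

V = 7750 V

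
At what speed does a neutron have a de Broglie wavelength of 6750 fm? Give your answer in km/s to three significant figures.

p = h/λ = 6.626 × 10⁻³⁴ / 6.750 × 10⁻¹² = 9.816 × 10⁻²³ kg·m/s.
v = p/m = 9.816 × 10⁻²³ / 1.675 × 10⁻²⁷ = 5.86 × 10⁴ m/s = 58.6 km/s.

v = 58.6 km/s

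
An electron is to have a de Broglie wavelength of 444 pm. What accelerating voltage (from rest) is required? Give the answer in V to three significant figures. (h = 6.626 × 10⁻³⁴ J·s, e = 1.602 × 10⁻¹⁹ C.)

V = 7.63 V

p = h/λ = 6.626 × 10⁻³⁴ / 4.440 × 10⁻¹⁰ = 1.492 × 10⁻²⁴ kg·m/s.
KE = p²/(2m) = 1.222 × 10⁻¹⁸ J.
V = KE/e = 1.222 × 10⁻¹⁸ / (1.602 × 10⁻¹⁹) = 7.63 V.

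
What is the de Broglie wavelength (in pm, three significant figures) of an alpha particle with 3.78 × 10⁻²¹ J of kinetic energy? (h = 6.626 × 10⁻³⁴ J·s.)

p = √(2mKE) = √(2 × 6.645 × 10⁻²⁷ × 3.780 × 10⁻²¹) = 7.088 × 10⁻²⁴ kg·m/s.
λ = h/p = 6.626 × 10⁻³⁴ / 7.088 × 10⁻²⁴ = 9.35 × 10⁻¹¹ m = 93.5 pm.

λ = 93.5 pm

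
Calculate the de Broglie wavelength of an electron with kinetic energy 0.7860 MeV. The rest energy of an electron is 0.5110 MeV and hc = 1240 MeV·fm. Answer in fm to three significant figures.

λ = 1040 fm

Total energy E = KE + m₀c² = 0.7860 + 0.5110 = 1.2970 MeV.
(pc)² = E² − (m₀c²)² = (1.2970)² − (0.5110)² = 1.421 MeV², so pc = 1.192 MeV.
λ = hc/(pc) = 1240 MeV·fm / 1.192 MeV = 1040 fm.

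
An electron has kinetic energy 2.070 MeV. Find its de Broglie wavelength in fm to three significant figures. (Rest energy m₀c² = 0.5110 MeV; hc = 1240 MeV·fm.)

λ = 490 fm

Total energy E = KE + m₀c² = 2.070 + 0.5110 = 2.5810 MeV.
(pc)² = E² − (m₀c²)² = (2.5810)² − (0.5110)² = 6.400 MeV², so pc = 2.530 MeV.
λ = hc/(pc) = 1240 MeV·fm / 2.530 MeV = 490 fm.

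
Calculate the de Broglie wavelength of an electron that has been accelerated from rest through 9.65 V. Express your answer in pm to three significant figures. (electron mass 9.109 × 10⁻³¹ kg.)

KE = eV = 1.602 × 10⁻¹⁹ × 9.650 = 1.546 × 10⁻¹⁸ J.
p = √(2mKE) = √(2 × 9.109 × 10⁻³¹ × 1.546 × 10⁻¹⁸) = 1.678 × 10⁻²⁴ kg·m/s.
λ = h/p = 6.626 × 10⁻³⁴ / 1.678 × 10⁻²⁴ = 3.95 × 10⁻¹⁰ m = 395 pm.

λ = 395 pm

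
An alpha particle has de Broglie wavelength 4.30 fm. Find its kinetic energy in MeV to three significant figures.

KE = 11.2 MeV

p = h/λ = 6.626 × 10⁻³⁴ / 4.300 × 10⁻¹⁵ = 1.541 × 10⁻¹⁹ kg·m/s.
KE = p²/(2m) = (1.541 × 10⁻¹⁹)² / (2 × 6.645 × 10⁻²⁷) = 1.787 × 10⁻¹² J = 11.2 MeV.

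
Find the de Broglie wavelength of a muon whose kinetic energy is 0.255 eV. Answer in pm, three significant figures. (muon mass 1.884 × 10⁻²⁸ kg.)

KE = 0.255 eV = 4.085 × 10⁻²⁰ J.
p = √(2mKE) = √(2 × 1.884 × 10⁻²⁸ × 4.085 × 10⁻²⁰) = 3.923 × 10⁻²⁴ kg·m/s.
λ = h/p = 6.626 × 10⁻³⁴ / 3.923 × 10⁻²⁴ = 1.69 × 10⁻¹⁰ m = 169 pm.

λ = 169 pm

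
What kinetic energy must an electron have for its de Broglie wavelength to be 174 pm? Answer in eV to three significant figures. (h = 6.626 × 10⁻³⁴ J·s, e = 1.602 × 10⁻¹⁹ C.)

p = h/λ = 6.626 × 10⁻³⁴ / 1.740 × 10⁻¹⁰ = 3.808 × 10⁻²⁴ kg·m/s.
KE = p²/(2m) = (3.808 × 10⁻²⁴)² / (2 × 9.109 × 10⁻³¹) = 7.960 × 10⁻¹⁸ J = 49.7 eV.

KE = 49.7 eV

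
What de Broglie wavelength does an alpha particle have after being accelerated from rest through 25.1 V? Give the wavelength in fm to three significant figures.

λ = 2030 fm

KE = 2eV = 2 × 1.602 × 10⁻¹⁹ × 25.10 = 8.042 × 10⁻¹⁸ J.
p = √(2mKE) = √(2 × 6.645 × 10⁻²⁷ × 8.042 × 10⁻¹⁸) = 3.269 × 10⁻²² kg·m/s.
λ = h/p = 6.626 × 10⁻³⁴ / 3.269 × 10⁻²² = 2.03 × 10⁻¹² m = 2030 fm.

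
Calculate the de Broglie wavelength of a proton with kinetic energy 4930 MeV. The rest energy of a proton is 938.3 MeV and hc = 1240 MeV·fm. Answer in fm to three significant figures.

Total energy E = KE + m₀c² = 4930 + 938.3 = 5868.3 MeV.
(pc)² = E² − (m₀c²)² = (5868.3)² − (938.3)² = 3.356 × 10⁷ MeV², so pc = 5793 MeV.
λ = hc/(pc) = 1240 MeV·fm / 5793 MeV = 0.214 fm.

λ = 0.214 fm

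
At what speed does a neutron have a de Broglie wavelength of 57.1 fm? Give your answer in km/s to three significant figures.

p = h/λ = 6.626 × 10⁻³⁴ / 5.710 × 10⁻¹⁴ = 1.160 × 10⁻²⁰ kg·m/s.
v = p/m = 1.160 × 10⁻²⁰ / 1.675 × 10⁻²⁷ = 6.93 × 10⁶ m/s = 6930 km/s.

v = 6930 km/s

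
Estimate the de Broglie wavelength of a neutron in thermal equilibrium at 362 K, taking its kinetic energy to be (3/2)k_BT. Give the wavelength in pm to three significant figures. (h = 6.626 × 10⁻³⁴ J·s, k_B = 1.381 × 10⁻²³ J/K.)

λ = 132 pm

KE = (3/2)k_BT = 1.5 × 1.381 × 10⁻²³ × 362 = 7.499 × 10⁻²¹ J.
p = √(2mKE) = √(2 × 1.675 × 10⁻²⁷ × 7.499 × 10⁻²¹) = 5.012 × 10⁻²⁴ kg·m/s.
λ = h/p = 1.32 × 10⁻¹⁰ m = 132 pm.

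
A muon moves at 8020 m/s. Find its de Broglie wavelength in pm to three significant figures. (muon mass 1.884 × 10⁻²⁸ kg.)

p = mv = 1.884 × 10⁻²⁸ × 8020 = 1.511 × 10⁻²⁴ kg·m/s.
λ = h/p = 6.626 × 10⁻³⁴ / 1.511 × 10⁻²⁴ = 4.39 × 10⁻¹⁰ m = 439 pm.

λ = 439 pm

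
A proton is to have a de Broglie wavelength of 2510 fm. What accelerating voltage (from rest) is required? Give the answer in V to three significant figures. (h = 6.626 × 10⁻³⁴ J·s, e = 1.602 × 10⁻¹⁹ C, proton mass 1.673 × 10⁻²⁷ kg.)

p = h/λ = 6.626 × 10⁻³⁴ / 2.510 × 10⁻¹² = 2.640 × 10⁻²² kg·m/s.
KE = p²/(2m) = 2.083 × 10⁻¹⁷ J.
V = KE/e = 2.083 × 10⁻¹⁷ / (1.602 × 10⁻¹⁹) = 130 V.

V = 130 V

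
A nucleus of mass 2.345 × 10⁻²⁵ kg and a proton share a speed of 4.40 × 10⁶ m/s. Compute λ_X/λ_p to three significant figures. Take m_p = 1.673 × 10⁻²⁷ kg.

λ_X/λ_p = 7.13 × 10⁻³

At fixed v, p = mv so λ = h/(mv) ∝ 1/m.
λ_X/λ_p = m_p/m_X = 1.673 × 10⁻²⁷/2.345 × 10⁻²⁵ = 7.13 × 10⁻³.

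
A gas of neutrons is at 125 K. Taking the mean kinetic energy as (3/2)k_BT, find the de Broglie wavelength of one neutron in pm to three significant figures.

KE = (3/2)k_BT = 1.5 × 1.381 × 10⁻²³ × 125 = 2.589 × 10⁻²¹ J.
p = √(2mKE) = √(2 × 1.675 × 10⁻²⁷ × 2.589 × 10⁻²¹) = 2.945 × 10⁻²⁴ kg·m/s.
λ = h/p = 2.25 × 10⁻¹⁰ m = 225 pm.

λ = 225 pm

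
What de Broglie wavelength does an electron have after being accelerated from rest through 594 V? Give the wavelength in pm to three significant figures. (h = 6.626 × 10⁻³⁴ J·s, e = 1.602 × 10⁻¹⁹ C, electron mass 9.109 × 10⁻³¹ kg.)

KE = eV = 1.602 × 10⁻¹⁹ × 594.0 = 9.516 × 10⁻¹⁷ J.
p = √(2mKE) = √(2 × 9.109 × 10⁻³¹ × 9.516 × 10⁻¹⁷) = 1.317 × 10⁻²³ kg·m/s.
λ = h/p = 6.626 × 10⁻³⁴ / 1.317 × 10⁻²³ = 5.03 × 10⁻¹¹ m = 50.3 pm.

λ = 50.3 pm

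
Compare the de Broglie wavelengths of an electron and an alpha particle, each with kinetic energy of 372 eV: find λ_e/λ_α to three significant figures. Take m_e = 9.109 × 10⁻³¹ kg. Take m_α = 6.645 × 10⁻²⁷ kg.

At fixed KE, p = √(2mKE) so λ = h/p ∝ 1/√m.
λ_e/λ_α = √(m_α/m_e) = √(6.645 × 10⁻²⁷/9.109 × 10⁻³¹) = √(7295) = 85.4.

λ_e/λ_α = 85.4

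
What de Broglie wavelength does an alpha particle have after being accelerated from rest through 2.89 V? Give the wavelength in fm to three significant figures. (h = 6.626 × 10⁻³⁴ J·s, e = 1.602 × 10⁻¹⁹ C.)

KE = 2eV = 2 × 1.602 × 10⁻¹⁹ × 2.890 = 9.260 × 10⁻¹⁹ J.
p = √(2mKE) = √(2 × 6.645 × 10⁻²⁷ × 9.260 × 10⁻¹⁹) = 1.109 × 10⁻²² kg·m/s.
λ = h/p = 6.626 × 10⁻³⁴ / 1.109 × 10⁻²² = 5.97 × 10⁻¹² m = 5970 fm.

λ = 5970 fm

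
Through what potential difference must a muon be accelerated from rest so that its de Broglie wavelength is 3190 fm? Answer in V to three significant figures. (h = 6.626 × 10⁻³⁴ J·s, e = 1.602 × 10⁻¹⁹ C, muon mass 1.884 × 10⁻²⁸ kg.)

V = 715 V

p = h/λ = 6.626 × 10⁻³⁴ / 3.190 × 10⁻¹² = 2.077 × 10⁻²² kg·m/s.
KE = p²/(2m) = 1.145 × 10⁻¹⁶ J.
V = KE/e = 1.145 × 10⁻¹⁶ / (1.602 × 10⁻¹⁹) = 715 V.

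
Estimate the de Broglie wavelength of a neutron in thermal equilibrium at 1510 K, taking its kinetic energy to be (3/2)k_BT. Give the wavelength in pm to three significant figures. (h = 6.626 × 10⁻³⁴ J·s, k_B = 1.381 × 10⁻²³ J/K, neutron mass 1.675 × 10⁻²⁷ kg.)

λ = 64.7 pm

KE = (3/2)k_BT = 1.5 × 1.381 × 10⁻²³ × 1510 = 3.128 × 10⁻²⁰ J.
p = √(2mKE) = √(2 × 1.675 × 10⁻²⁷ × 3.128 × 10⁻²⁰) = 1.024 × 10⁻²³ kg·m/s.
λ = h/p = 6.47 × 10⁻¹¹ m = 64.7 pm.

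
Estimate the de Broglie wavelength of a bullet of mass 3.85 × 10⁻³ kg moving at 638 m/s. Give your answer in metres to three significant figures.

p = mv = 3.85 × 10⁻³ × 638 = 2.456 kg·m/s.
λ = h/p = 6.626 × 10⁻³⁴ / 2.456 = 2.70 × 10⁻³⁴ m.

λ = 2.70 × 10⁻³⁴ m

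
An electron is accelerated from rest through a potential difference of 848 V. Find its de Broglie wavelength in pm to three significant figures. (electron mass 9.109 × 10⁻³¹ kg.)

λ = 42.1 pm

KE = eV = 1.602 × 10⁻¹⁹ × 848.0 = 1.358 × 10⁻¹⁶ J.
p = √(2mKE) = √(2 × 9.109 × 10⁻³¹ × 1.358 × 10⁻¹⁶) = 1.573 × 10⁻²³ kg·m/s.
λ = h/p = 6.626 × 10⁻³⁴ / 1.573 × 10⁻²³ = 4.21 × 10⁻¹¹ m = 42.1 pm.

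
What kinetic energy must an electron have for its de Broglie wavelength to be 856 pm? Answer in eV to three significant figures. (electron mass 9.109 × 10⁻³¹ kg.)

KE = 2.05 eV

p = h/λ = 6.626 × 10⁻³⁴ / 8.560 × 10⁻¹⁰ = 7.741 × 10⁻²⁵ kg·m/s.
KE = p²/(2m) = (7.741 × 10⁻²⁵)² / (2 × 9.109 × 10⁻³¹) = 3.289 × 10⁻¹⁹ J = 2.05 eV.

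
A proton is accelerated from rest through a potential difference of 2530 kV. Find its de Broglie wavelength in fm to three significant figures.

λ = 18.0 fm

KE = eV = 1.602 × 10⁻¹⁹ × 2.530 × 10⁶ = 4.053 × 10⁻¹³ J.
p = √(2mKE) = √(2 × 1.673 × 10⁻²⁷ × 4.053 × 10⁻¹³) = 3.683 × 10⁻²⁰ kg·m/s.
λ = h/p = 6.626 × 10⁻³⁴ / 3.683 × 10⁻²⁰ = 1.80 × 10⁻¹⁴ m = 18.0 fm.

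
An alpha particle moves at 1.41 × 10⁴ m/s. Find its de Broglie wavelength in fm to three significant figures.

p = mv = 6.645 × 10⁻²⁷ × 1.41 × 10⁴ = 9.369 × 10⁻²³ kg·m/s.
λ = h/p = 6.626 × 10⁻³⁴ / 9.369 × 10⁻²³ = 7.07 × 10⁻¹² m = 7070 fm.

λ = 7070 fm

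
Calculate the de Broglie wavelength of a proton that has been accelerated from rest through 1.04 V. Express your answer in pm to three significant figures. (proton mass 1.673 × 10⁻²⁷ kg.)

λ = 28.1 pm

KE = eV = 1.602 × 10⁻¹⁹ × 1.040 = 1.666 × 10⁻¹⁹ J.
p = √(2mKE) = √(2 × 1.673 × 10⁻²⁷ × 1.666 × 10⁻¹⁹) = 2.361 × 10⁻²³ kg·m/s.
λ = h/p = 6.626 × 10⁻³⁴ / 2.361 × 10⁻²³ = 2.81 × 10⁻¹¹ m = 28.1 pm.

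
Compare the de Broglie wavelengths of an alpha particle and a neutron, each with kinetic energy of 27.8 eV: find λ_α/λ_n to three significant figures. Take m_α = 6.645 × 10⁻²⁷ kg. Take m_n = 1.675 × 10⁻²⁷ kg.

At fixed KE, p = √(2mKE) so λ = h/p ∝ 1/√m.
λ_α/λ_n = √(m_n/m_α) = √(1.675 × 10⁻²⁷/6.645 × 10⁻²⁷) = √(0.2521) = 0.502.

λ_α/λ_n = 0.502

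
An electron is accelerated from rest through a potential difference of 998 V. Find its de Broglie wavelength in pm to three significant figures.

KE = eV = 1.602 × 10⁻¹⁹ × 998.0 = 1.599 × 10⁻¹⁶ J.
p = √(2mKE) = √(2 × 9.109 × 10⁻³¹ × 1.599 × 10⁻¹⁶) = 1.707 × 10⁻²³ kg·m/s.
λ = h/p = 6.626 × 10⁻³⁴ / 1.707 × 10⁻²³ = 3.88 × 10⁻¹¹ m = 38.8 pm.

λ = 38.8 pm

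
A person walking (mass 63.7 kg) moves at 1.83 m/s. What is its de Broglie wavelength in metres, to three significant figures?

λ = 5.68 × 10⁻³⁶ m

p = mv = 63.7 × 1.83 = 1.166 × 10² kg·m/s.
λ = h/p = 6.626 × 10⁻³⁴ / 1.166 × 10² = 5.68 × 10⁻³⁶ m.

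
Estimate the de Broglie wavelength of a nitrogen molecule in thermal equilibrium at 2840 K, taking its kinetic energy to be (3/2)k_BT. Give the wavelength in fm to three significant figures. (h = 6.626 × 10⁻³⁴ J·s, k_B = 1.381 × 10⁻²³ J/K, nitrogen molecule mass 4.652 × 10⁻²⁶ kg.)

KE = (3/2)k_BT = 1.5 × 1.381 × 10⁻²³ × 2840 = 5.883 × 10⁻²⁰ J.
p = √(2mKE) = √(2 × 4.652 × 10⁻²⁶ × 5.883 × 10⁻²⁰) = 7.398 × 10⁻²³ kg·m/s.
λ = h/p = 8.96 × 10⁻¹² m = 8960 fm.

λ = 8960 fm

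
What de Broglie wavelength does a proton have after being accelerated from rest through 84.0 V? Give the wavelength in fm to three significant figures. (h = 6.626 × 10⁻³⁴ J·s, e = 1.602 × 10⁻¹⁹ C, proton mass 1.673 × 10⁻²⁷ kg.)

λ = 3120 fm

KE = eV = 1.602 × 10⁻¹⁹ × 84.00 = 1.346 × 10⁻¹⁷ J.
p = √(2mKE) = √(2 × 1.673 × 10⁻²⁷ × 1.346 × 10⁻¹⁷) = 2.122 × 10⁻²² kg·m/s.
λ = h/p = 6.626 × 10⁻³⁴ / 2.122 × 10⁻²² = 3.12 × 10⁻¹² m = 3120 fm.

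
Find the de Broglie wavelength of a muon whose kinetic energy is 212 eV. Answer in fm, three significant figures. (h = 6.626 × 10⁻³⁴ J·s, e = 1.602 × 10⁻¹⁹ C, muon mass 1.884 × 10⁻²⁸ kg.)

KE = 212 eV = 3.396 × 10⁻¹⁷ J.
p = √(2mKE) = √(2 × 1.884 × 10⁻²⁸ × 3.396 × 10⁻¹⁷) = 1.131 × 10⁻²² kg·m/s.
λ = h/p = 6.626 × 10⁻³⁴ / 1.131 × 10⁻²² = 5.86 × 10⁻¹² m = 5860 fm.

λ = 5860 fm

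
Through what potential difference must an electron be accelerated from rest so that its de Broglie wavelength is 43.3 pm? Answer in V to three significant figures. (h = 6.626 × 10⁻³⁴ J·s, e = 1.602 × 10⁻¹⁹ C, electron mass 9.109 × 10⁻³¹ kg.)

V = 802 V

p = h/λ = 6.626 × 10⁻³⁴ / 4.330 × 10⁻¹¹ = 1.530 × 10⁻²³ kg·m/s.
KE = p²/(2m) = 1.285 × 10⁻¹⁶ J.
V = KE/e = 1.285 × 10⁻¹⁶ / (1.602 × 10⁻¹⁹) = 802 V.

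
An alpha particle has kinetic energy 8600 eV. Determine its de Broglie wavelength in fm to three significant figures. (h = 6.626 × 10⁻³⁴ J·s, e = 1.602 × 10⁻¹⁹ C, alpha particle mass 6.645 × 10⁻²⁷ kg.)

λ = 155 fm

KE = 8600 eV = 1.378 × 10⁻¹⁵ J.
p = √(2mKE) = √(2 × 6.645 × 10⁻²⁷ × 1.378 × 10⁻¹⁵) = 4.279 × 10⁻²¹ kg·m/s.
λ = h/p = 6.626 × 10⁻³⁴ / 4.279 × 10⁻²¹ = 1.55 × 10⁻¹³ m = 155 fm.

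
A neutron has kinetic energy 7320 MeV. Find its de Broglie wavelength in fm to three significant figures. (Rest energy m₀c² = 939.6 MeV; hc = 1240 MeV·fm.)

λ = 0.151 fm

Total energy E = KE + m₀c² = 7320 + 939.6 = 8259.6 MeV.
(pc)² = E² − (m₀c²)² = (8259.6)² − (939.6)² = 6.734 × 10⁷ MeV², so pc = 8206 MeV.
λ = hc/(pc) = 1240 MeV·fm / 8206 MeV = 0.151 fm.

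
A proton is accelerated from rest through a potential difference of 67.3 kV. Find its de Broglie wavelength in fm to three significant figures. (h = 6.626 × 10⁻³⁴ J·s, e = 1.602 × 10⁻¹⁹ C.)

λ = 110 fm

KE = eV = 1.602 × 10⁻¹⁹ × 6.730 × 10⁴ = 1.078 × 10⁻¹⁴ J.
p = √(2mKE) = √(2 × 1.673 × 10⁻²⁷ × 1.078 × 10⁻¹⁴) = 6.006 × 10⁻²¹ kg·m/s.
λ = h/p = 6.626 × 10⁻³⁴ / 6.006 × 10⁻²¹ = 1.10 × 10⁻¹³ m = 110 fm.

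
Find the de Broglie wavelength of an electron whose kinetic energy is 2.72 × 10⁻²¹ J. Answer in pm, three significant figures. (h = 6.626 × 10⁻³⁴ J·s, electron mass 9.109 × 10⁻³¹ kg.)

p = √(2mKE) = √(2 × 9.109 × 10⁻³¹ × 2.720 × 10⁻²¹) = 7.039 × 10⁻²⁶ kg·m/s.
λ = h/p = 6.626 × 10⁻³⁴ / 7.039 × 10⁻²⁶ = 9.41 × 10⁻⁹ m = 9410 pm.

λ = 9410 pm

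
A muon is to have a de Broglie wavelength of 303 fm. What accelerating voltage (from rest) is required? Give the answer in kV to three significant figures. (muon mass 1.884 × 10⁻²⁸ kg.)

V = 79.2 kV

p = h/λ = 6.626 × 10⁻³⁴ / 3.030 × 10⁻¹³ = 2.187 × 10⁻²¹ kg·m/s.
KE = p²/(2m) = 1.269 × 10⁻¹⁴ J.
V = KE/e = 1.269 × 10⁻¹⁴ / (1.602 × 10⁻¹⁹) = 79.2 kV.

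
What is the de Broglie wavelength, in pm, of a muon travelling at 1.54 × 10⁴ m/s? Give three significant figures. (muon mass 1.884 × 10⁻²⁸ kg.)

λ = 228 pm

p = mv = 1.884 × 10⁻²⁸ × 1.54 × 10⁴ = 2.901 × 10⁻²⁴ kg·m/s.
λ = h/p = 6.626 × 10⁻³⁴ / 2.901 × 10⁻²⁴ = 2.28 × 10⁻¹⁰ m = 228 pm.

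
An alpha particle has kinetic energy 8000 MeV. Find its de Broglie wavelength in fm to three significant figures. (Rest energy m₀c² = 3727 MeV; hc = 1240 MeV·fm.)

λ = 0.112 fm

Total energy E = KE + m₀c² = 8000 + 3727 = 11727 MeV.
(pc)² = E² − (m₀c²)² = (11727)² − (3727)² = 1.236 × 10⁸ MeV², so pc = 1.112 × 10⁴ MeV.
λ = hc/(pc) = 1240 MeV·fm / 1.112 × 10⁴ MeV = 0.112 fm.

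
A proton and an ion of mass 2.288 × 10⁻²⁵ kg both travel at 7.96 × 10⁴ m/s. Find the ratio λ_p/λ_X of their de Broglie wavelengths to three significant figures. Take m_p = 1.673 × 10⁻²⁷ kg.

λ_p/λ_X = 137

At fixed v, p = mv so λ = h/(mv) ∝ 1/m.
λ_p/λ_X = m_X/m_p = 2.288 × 10⁻²⁵/1.673 × 10⁻²⁷ = 137.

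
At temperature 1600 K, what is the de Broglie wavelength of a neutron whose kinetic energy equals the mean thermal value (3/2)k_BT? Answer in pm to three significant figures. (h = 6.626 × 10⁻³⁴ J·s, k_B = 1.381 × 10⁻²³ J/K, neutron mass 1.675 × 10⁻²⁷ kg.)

λ = 62.9 pm

KE = (3/2)k_BT = 1.5 × 1.381 × 10⁻²³ × 1600 = 3.314 × 10⁻²⁰ J.
p = √(2mKE) = √(2 × 1.675 × 10⁻²⁷ × 3.314 × 10⁻²⁰) = 1.054 × 10⁻²³ kg·m/s.
λ = h/p = 6.29 × 10⁻¹¹ m = 62.9 pm.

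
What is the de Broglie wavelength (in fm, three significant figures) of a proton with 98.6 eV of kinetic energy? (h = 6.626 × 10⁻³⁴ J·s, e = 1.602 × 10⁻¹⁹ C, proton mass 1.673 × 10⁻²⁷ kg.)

λ = 2880 fm

KE = 98.6 eV = 1.580 × 10⁻¹⁷ J.
p = √(2mKE) = √(2 × 1.673 × 10⁻²⁷ × 1.580 × 10⁻¹⁷) = 2.299 × 10⁻²² kg·m/s.
λ = h/p = 6.626 × 10⁻³⁴ / 2.299 × 10⁻²² = 2.88 × 10⁻¹² m = 2880 fm.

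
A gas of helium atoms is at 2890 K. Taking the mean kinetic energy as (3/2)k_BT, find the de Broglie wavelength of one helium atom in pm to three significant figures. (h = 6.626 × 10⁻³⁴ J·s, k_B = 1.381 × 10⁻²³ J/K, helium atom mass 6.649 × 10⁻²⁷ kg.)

KE = (3/2)k_BT = 1.5 × 1.381 × 10⁻²³ × 2890 = 5.987 × 10⁻²⁰ J.
p = √(2mKE) = √(2 × 6.649 × 10⁻²⁷ × 5.987 × 10⁻²⁰) = 2.822 × 10⁻²³ kg·m/s.
λ = h/p = 2.35 × 10⁻¹¹ m = 23.5 pm.

λ = 23.5 pm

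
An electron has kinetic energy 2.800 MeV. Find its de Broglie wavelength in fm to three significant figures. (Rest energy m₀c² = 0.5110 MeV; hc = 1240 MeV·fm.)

Total energy E = KE + m₀c² = 2.800 + 0.5110 = 3.3110 MeV.
(pc)² = E² − (m₀c²)² = (3.3110)² − (0.5110)² = 10.70 MeV², so pc = 3.271 MeV.
λ = hc/(pc) = 1240 MeV·fm / 3.271 MeV = 379 fm.

λ = 379 fm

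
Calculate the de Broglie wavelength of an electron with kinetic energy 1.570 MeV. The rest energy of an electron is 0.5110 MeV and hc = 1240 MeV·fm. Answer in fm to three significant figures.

Total energy E = KE + m₀c² = 1.570 + 0.5110 = 2.0810 MeV.
(pc)² = E² − (m₀c²)² = (2.0810)² − (0.5110)² = 4.069 MeV², so pc = 2.017 MeV.
λ = hc/(pc) = 1240 MeV·fm / 2.017 MeV = 615 fm.

λ = 615 fm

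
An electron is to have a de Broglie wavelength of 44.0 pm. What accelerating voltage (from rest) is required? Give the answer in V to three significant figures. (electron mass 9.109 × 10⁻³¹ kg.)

p = h/λ = 6.626 × 10⁻³⁴ / 4.400 × 10⁻¹¹ = 1.506 × 10⁻²³ kg·m/s.
KE = p²/(2m) = 1.245 × 10⁻¹⁶ J.
V = KE/e = 1.245 × 10⁻¹⁶ / (1.602 × 10⁻¹⁹) = 777 V.

V = 777 V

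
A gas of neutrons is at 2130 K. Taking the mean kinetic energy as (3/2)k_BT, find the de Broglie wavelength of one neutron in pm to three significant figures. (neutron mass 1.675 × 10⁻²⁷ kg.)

KE = (3/2)k_BT = 1.5 × 1.381 × 10⁻²³ × 2130 = 4.412 × 10⁻²⁰ J.
p = √(2mKE) = √(2 × 1.675 × 10⁻²⁷ × 4.412 × 10⁻²⁰) = 1.216 × 10⁻²³ kg·m/s.
λ = h/p = 5.45 × 10⁻¹¹ m = 54.5 pm.

λ = 54.5 pm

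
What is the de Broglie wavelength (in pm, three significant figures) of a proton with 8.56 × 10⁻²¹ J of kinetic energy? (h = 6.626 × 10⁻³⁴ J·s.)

p = √(2mKE) = √(2 × 1.673 × 10⁻²⁷ × 8.560 × 10⁻²¹) = 5.352 × 10⁻²⁴ kg·m/s.
λ = h/p = 6.626 × 10⁻³⁴ / 5.352 × 10⁻²⁴ = 1.24 × 10⁻¹⁰ m = 124 pm.

λ = 124 pm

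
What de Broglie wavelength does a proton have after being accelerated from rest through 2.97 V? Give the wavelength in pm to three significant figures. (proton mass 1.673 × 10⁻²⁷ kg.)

λ = 16.6 pm

KE = eV = 1.602 × 10⁻¹⁹ × 2.970 = 4.758 × 10⁻¹⁹ J.
p = √(2mKE) = √(2 × 1.673 × 10⁻²⁷ × 4.758 × 10⁻¹⁹) = 3.990 × 10⁻²³ kg·m/s.
λ = h/p = 6.626 × 10⁻³⁴ / 3.990 × 10⁻²³ = 1.66 × 10⁻¹¹ m = 16.6 pm.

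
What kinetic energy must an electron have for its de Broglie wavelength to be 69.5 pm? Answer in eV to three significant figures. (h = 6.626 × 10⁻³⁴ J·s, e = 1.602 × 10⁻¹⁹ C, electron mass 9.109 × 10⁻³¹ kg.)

p = h/λ = 6.626 × 10⁻³⁴ / 6.950 × 10⁻¹¹ = 9.534 × 10⁻²⁴ kg·m/s.
KE = p²/(2m) = (9.534 × 10⁻²⁴)² / (2 × 9.109 × 10⁻³¹) = 4.989 × 10⁻¹⁷ J = 311 eV.

KE = 311 eV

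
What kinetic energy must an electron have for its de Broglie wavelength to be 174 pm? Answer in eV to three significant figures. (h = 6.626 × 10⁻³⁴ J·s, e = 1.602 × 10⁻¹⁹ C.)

KE = 49.7 eV

p = h/λ = 6.626 × 10⁻³⁴ / 1.740 × 10⁻¹⁰ = 3.808 × 10⁻²⁴ kg·m/s.
KE = p²/(2m) = (3.808 × 10⁻²⁴)² / (2 × 9.109 × 10⁻³¹) = 7.960 × 10⁻¹⁸ J = 49.7 eV.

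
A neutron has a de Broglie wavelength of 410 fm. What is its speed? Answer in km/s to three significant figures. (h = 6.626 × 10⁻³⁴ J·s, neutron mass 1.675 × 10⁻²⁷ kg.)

p = h/λ = 6.626 × 10⁻³⁴ / 4.100 × 10⁻¹³ = 1.616 × 10⁻²¹ kg·m/s.
v = p/m = 1.616 × 10⁻²¹ / 1.675 × 10⁻²⁷ = 9.65 × 10⁵ m/s = 965 km/s.

v = 965 km/s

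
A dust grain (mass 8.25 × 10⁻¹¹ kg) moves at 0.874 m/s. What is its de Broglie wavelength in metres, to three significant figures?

p = mv = 8.25 × 10⁻¹¹ × 0.874 = 7.211 × 10⁻¹¹ kg·m/s.
λ = h/p = 6.626 × 10⁻³⁴ / 7.211 × 10⁻¹¹ = 9.19 × 10⁻²⁴ m.

λ = 9.19 × 10⁻²⁴ m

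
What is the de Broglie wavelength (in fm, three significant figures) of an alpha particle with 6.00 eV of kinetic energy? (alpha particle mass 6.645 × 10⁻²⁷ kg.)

λ = 5860 fm

KE = 6.00 eV = 9.612 × 10⁻¹⁹ J.
p = √(2mKE) = √(2 × 6.645 × 10⁻²⁷ × 9.612 × 10⁻¹⁹) = 1.130 × 10⁻²² kg·m/s.
λ = h/p = 6.626 × 10⁻³⁴ / 1.130 × 10⁻²² = 5.86 × 10⁻¹² m = 5860 fm.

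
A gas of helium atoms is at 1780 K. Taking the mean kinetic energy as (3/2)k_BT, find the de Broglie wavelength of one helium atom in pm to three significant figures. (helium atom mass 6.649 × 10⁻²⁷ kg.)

λ = 29.9 pm

KE = (3/2)k_BT = 1.5 × 1.381 × 10⁻²³ × 1780 = 3.687 × 10⁻²⁰ J.
p = √(2mKE) = √(2 × 6.649 × 10⁻²⁷ × 3.687 × 10⁻²⁰) = 2.214 × 10⁻²³ kg·m/s.
λ = h/p = 2.99 × 10⁻¹¹ m = 29.9 pm.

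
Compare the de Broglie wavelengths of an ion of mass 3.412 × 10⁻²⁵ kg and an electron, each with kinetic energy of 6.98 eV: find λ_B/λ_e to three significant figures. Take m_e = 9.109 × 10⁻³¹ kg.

At fixed KE, p = √(2mKE) so λ = h/p ∝ 1/√m.
λ_B/λ_e = √(m_e/m_B) = √(9.109 × 10⁻³¹/3.412 × 10⁻²⁵) = √(2.670 × 10⁻⁶) = 1.63 × 10⁻³.

λ_B/λ_e = 1.63 × 10⁻³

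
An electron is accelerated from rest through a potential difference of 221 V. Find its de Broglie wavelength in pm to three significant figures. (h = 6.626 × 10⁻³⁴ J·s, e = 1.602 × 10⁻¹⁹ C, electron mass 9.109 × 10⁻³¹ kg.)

λ = 82.5 pm

KE = eV = 1.602 × 10⁻¹⁹ × 221.0 = 3.540 × 10⁻¹⁷ J.
p = √(2mKE) = √(2 × 9.109 × 10⁻³¹ × 3.540 × 10⁻¹⁷) = 8.031 × 10⁻²⁴ kg·m/s.
λ = h/p = 6.626 × 10⁻³⁴ / 8.031 × 10⁻²⁴ = 8.25 × 10⁻¹¹ m = 82.5 pm.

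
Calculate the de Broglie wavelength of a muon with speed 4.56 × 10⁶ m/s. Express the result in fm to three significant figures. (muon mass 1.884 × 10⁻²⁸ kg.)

p = mv = 1.884 × 10⁻²⁸ × 4.56 × 10⁶ = 8.591 × 10⁻²² kg·m/s.
λ = h/p = 6.626 × 10⁻³⁴ / 8.591 × 10⁻²² = 7.71 × 10⁻¹³ m = 771 fm.

λ = 771 fm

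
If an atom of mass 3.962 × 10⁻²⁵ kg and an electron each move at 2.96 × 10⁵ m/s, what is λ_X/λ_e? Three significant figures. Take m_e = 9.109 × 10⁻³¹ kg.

At fixed v, p = mv so λ = h/(mv) ∝ 1/m.
λ_X/λ_e = m_e/m_X = 9.109 × 10⁻³¹/3.962 × 10⁻²⁵ = 2.30 × 10⁻⁶.

λ_X/λ_e = 2.30 × 10⁻⁶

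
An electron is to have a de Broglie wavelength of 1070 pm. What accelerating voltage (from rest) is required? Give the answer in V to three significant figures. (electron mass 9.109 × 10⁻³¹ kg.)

p = h/λ = 6.626 × 10⁻³⁴ / 1.070 × 10⁻⁹ = 6.193 × 10⁻²⁵ kg·m/s.
KE = p²/(2m) = 2.105 × 10⁻¹⁹ J.
V = KE/e = 2.105 × 10⁻¹⁹ / (1.602 × 10⁻¹⁹) = 1.31 V.

V = 1.31 V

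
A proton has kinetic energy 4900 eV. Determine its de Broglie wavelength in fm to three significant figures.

λ = 409 fm

KE = 4900 eV = 7.850 × 10⁻¹⁶ J.
p = √(2mKE) = √(2 × 1.673 × 10⁻²⁷ × 7.850 × 10⁻¹⁶) = 1.621 × 10⁻²¹ kg·m/s.
λ = h/p = 6.626 × 10⁻³⁴ / 1.621 × 10⁻²¹ = 4.09 × 10⁻¹³ m = 409 fm.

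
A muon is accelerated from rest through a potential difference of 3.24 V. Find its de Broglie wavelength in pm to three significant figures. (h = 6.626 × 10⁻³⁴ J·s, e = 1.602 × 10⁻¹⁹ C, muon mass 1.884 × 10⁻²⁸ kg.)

λ = 47.4 pm

KE = eV = 1.602 × 10⁻¹⁹ × 3.240 = 5.190 × 10⁻¹⁹ J.
p = √(2mKE) = √(2 × 1.884 × 10⁻²⁸ × 5.190 × 10⁻¹⁹) = 1.398 × 10⁻²³ kg·m/s.
λ = h/p = 6.626 × 10⁻³⁴ / 1.398 × 10⁻²³ = 4.74 × 10⁻¹¹ m = 47.4 pm.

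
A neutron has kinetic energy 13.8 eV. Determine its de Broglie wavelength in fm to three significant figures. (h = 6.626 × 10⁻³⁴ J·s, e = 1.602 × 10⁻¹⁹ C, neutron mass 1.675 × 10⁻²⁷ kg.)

KE = 13.8 eV = 2.211 × 10⁻¹⁸ J.
p = √(2mKE) = √(2 × 1.675 × 10⁻²⁷ × 2.211 × 10⁻¹⁸) = 8.606 × 10⁻²³ kg·m/s.
λ = h/p = 6.626 × 10⁻³⁴ / 8.606 × 10⁻²³ = 7.70 × 10⁻¹² m = 7700 fm.

λ = 7700 fm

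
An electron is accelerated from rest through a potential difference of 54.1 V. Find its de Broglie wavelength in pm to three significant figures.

λ = 167 pm

KE = eV = 1.602 × 10⁻¹⁹ × 54.10 = 8.667 × 10⁻¹⁸ J.
p = √(2mKE) = √(2 × 9.109 × 10⁻³¹ × 8.667 × 10⁻¹⁸) = 3.974 × 10⁻²⁴ kg·m/s.
λ = h/p = 6.626 × 10⁻³⁴ / 3.974 × 10⁻²⁴ = 1.67 × 10⁻¹⁰ m = 167 pm.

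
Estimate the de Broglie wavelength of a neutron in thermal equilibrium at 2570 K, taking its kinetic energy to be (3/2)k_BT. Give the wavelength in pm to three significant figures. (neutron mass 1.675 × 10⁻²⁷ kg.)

KE = (3/2)k_BT = 1.5 × 1.381 × 10⁻²³ × 2570 = 5.324 × 10⁻²⁰ J.
p = √(2mKE) = √(2 × 1.675 × 10⁻²⁷ × 5.324 × 10⁻²⁰) = 1.335 × 10⁻²³ kg·m/s.
λ = h/p = 4.96 × 10⁻¹¹ m = 49.6 pm.

λ = 49.6 pm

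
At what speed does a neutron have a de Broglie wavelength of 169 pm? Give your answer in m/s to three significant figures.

p = h/λ = 6.626 × 10⁻³⁴ / 1.690 × 10⁻¹⁰ = 3.921 × 10⁻²⁴ kg·m/s.
v = p/m = 3.921 × 10⁻²⁴ / 1.675 × 10⁻²⁷ = 2.34 × 10³ m/s = 2340 m/s.

v = 2340 m/s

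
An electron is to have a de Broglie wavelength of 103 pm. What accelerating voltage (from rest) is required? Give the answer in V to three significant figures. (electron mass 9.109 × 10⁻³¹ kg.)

p = h/λ = 6.626 × 10⁻³⁴ / 1.030 × 10⁻¹⁰ = 6.433 × 10⁻²⁴ kg·m/s.
KE = p²/(2m) = 2.272 × 10⁻¹⁷ J.
V = KE/e = 2.272 × 10⁻¹⁷ / (1.602 × 10⁻¹⁹) = 142 V.

V = 142 V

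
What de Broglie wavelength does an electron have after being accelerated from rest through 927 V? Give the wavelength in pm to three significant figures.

λ = 40.3 pm

KE = eV = 1.602 × 10⁻¹⁹ × 927.0 = 1.485 × 10⁻¹⁶ J.
p = √(2mKE) = √(2 × 9.109 × 10⁻³¹ × 1.485 × 10⁻¹⁶) = 1.645 × 10⁻²³ kg·m/s.
λ = h/p = 6.626 × 10⁻³⁴ / 1.645 × 10⁻²³ = 4.03 × 10⁻¹¹ m = 40.3 pm.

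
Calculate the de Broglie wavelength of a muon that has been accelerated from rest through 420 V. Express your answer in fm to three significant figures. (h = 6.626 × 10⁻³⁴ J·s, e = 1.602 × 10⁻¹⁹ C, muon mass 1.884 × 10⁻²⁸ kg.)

λ = 4160 fm

KE = eV = 1.602 × 10⁻¹⁹ × 420.0 = 6.728 × 10⁻¹⁷ J.
p = √(2mKE) = √(2 × 1.884 × 10⁻²⁸ × 6.728 × 10⁻¹⁷) = 1.592 × 10⁻²² kg·m/s.
λ = h/p = 6.626 × 10⁻³⁴ / 1.592 × 10⁻²² = 4.16 × 10⁻¹² m = 4160 fm.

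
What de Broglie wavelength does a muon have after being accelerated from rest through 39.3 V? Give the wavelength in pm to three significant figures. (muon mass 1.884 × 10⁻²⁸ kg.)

KE = eV = 1.602 × 10⁻¹⁹ × 39.30 = 6.296 × 10⁻¹⁸ J.
p = √(2mKE) = √(2 × 1.884 × 10⁻²⁸ × 6.296 × 10⁻¹⁸) = 4.871 × 10⁻²³ kg·m/s.
λ = h/p = 6.626 × 10⁻³⁴ / 4.871 × 10⁻²³ = 1.36 × 10⁻¹¹ m = 13.6 pm.

λ = 13.6 pm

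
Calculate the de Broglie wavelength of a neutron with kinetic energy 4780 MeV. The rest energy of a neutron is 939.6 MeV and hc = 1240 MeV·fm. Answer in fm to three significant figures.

λ = 0.220 fm

Total energy E = KE + m₀c² = 4780 + 939.6 = 5719.6 MeV.
(pc)² = E² − (m₀c²)² = (5719.6)² − (939.6)² = 3.183 × 10⁷ MeV², so pc = 5642 MeV.
λ = hc/(pc) = 1240 MeV·fm / 5642 MeV = 0.220 fm.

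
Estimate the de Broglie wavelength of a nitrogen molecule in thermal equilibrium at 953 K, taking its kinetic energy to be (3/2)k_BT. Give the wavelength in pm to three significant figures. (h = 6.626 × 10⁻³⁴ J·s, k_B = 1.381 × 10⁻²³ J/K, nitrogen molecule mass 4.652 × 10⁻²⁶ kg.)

λ = 15.5 pm

KE = (3/2)k_BT = 1.5 × 1.381 × 10⁻²³ × 953 = 1.974 × 10⁻²⁰ J.
p = √(2mKE) = √(2 × 4.652 × 10⁻²⁶ × 1.974 × 10⁻²⁰) = 4.286 × 10⁻²³ kg·m/s.
λ = h/p = 1.55 × 10⁻¹¹ m = 15.5 pm.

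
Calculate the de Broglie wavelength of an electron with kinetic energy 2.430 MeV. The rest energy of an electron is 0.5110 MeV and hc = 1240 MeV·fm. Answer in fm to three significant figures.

λ = 428 fm

Total energy E = KE + m₀c² = 2.430 + 0.5110 = 2.9410 MeV.
(pc)² = E² − (m₀c²)² = (2.9410)² − (0.5110)² = 8.388 MeV², so pc = 2.896 MeV.
λ = hc/(pc) = 1240 MeV·fm / 2.896 MeV = 428 fm.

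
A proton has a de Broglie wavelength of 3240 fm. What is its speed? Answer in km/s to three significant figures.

p = h/λ = 6.626 × 10⁻³⁴ / 3.240 × 10⁻¹² = 2.045 × 10⁻²² kg·m/s.
v = p/m = 2.045 × 10⁻²² / 1.673 × 10⁻²⁷ = 1.22 × 10⁵ m/s = 122 km/s.

v = 122 km/s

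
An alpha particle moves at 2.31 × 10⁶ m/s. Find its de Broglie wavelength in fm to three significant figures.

λ = 43.2 fm

p = mv = 6.645 × 10⁻²⁷ × 2.31 × 10⁶ = 1.535 × 10⁻²⁰ kg·m/s.
λ = h/p = 6.626 × 10⁻³⁴ / 1.535 × 10⁻²⁰ = 4.32 × 10⁻¹⁴ m = 43.2 fm.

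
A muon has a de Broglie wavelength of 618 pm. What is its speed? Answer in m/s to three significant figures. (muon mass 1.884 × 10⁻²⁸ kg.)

p = h/λ = 6.626 × 10⁻³⁴ / 6.180 × 10⁻¹⁰ = 1.072 × 10⁻²⁴ kg·m/s.
v = p/m = 1.072 × 10⁻²⁴ / 1.884 × 10⁻²⁸ = 5.69 × 10³ m/s = 5690 m/s.

v = 5690 m/s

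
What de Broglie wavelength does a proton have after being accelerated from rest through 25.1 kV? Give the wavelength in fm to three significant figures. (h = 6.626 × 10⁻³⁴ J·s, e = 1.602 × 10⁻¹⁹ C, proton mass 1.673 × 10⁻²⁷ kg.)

KE = eV = 1.602 × 10⁻¹⁹ × 2.510 × 10⁴ = 4.021 × 10⁻¹⁵ J.
p = √(2mKE) = √(2 × 1.673 × 10⁻²⁷ × 4.021 × 10⁻¹⁵) = 3.668 × 10⁻²¹ kg·m/s.
λ = h/p = 6.626 × 10⁻³⁴ / 3.668 × 10⁻²¹ = 1.81 × 10⁻¹³ m = 181 fm.

λ = 181 fm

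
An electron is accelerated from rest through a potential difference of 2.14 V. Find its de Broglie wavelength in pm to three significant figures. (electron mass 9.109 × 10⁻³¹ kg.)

KE = eV = 1.602 × 10⁻¹⁹ × 2.140 = 3.428 × 10⁻¹⁹ J.
p = √(2mKE) = √(2 × 9.109 × 10⁻³¹ × 3.428 × 10⁻¹⁹) = 7.903 × 10⁻²⁵ kg·m/s.
λ = h/p = 6.626 × 10⁻³⁴ / 7.903 × 10⁻²⁵ = 8.38 × 10⁻¹⁰ m = 838 pm.

λ = 838 pm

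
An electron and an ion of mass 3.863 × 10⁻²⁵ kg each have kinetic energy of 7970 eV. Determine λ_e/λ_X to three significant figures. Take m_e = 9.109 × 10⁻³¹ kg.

At fixed KE, p = √(2mKE) so λ = h/p ∝ 1/√m.
λ_e/λ_X = √(m_X/m_e) = √(3.863 × 10⁻²⁵/9.109 × 10⁻³¹) = √(4.241 × 10⁵) = 651.

λ_e/λ_X = 651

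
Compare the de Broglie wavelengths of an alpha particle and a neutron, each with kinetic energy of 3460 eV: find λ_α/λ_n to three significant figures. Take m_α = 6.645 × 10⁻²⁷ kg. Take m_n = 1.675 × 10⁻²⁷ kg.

At fixed KE, p = √(2mKE) so λ = h/p ∝ 1/√m.
λ_α/λ_n = √(m_n/m_α) = √(1.675 × 10⁻²⁷/6.645 × 10⁻²⁷) = √(0.2521) = 0.502.

λ_α/λ_n = 0.502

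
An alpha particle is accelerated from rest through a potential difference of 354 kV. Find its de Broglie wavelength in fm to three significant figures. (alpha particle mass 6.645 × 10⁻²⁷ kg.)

KE = 2eV = 2 × 1.602 × 10⁻¹⁹ × 3.540 × 10⁵ = 1.134 × 10⁻¹³ J.
p = √(2mKE) = √(2 × 6.645 × 10⁻²⁷ × 1.134 × 10⁻¹³) = 3.882 × 10⁻²⁰ kg·m/s.
λ = h/p = 6.626 × 10⁻³⁴ / 3.882 × 10⁻²⁰ = 1.71 × 10⁻¹⁴ m = 17.1 fm.

λ = 17.1 fm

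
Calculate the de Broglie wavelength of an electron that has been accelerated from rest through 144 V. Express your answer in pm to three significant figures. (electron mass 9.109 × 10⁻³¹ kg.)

λ = 102 pm

KE = eV = 1.602 × 10⁻¹⁹ × 144.0 = 2.307 × 10⁻¹⁷ J.
p = √(2mKE) = √(2 × 9.109 × 10⁻³¹ × 2.307 × 10⁻¹⁷) = 6.483 × 10⁻²⁴ kg·m/s.
λ = h/p = 6.626 × 10⁻³⁴ / 6.483 × 10⁻²⁴ = 1.02 × 10⁻¹⁰ m = 102 pm.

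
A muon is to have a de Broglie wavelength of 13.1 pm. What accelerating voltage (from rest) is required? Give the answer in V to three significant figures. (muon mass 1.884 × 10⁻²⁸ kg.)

p = h/λ = 6.626 × 10⁻³⁴ / 1.310 × 10⁻¹¹ = 5.058 × 10⁻²³ kg·m/s.
KE = p²/(2m) = 6.790 × 10⁻¹⁸ J.
V = KE/e = 6.790 × 10⁻¹⁸ / (1.602 × 10⁻¹⁹) = 42.4 V.

V = 42.4 V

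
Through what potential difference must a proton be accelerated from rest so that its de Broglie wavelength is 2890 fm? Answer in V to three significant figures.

p = h/λ = 6.626 × 10⁻³⁴ / 2.890 × 10⁻¹² = 2.293 × 10⁻²² kg·m/s.
KE = p²/(2m) = 1.571 × 10⁻¹⁷ J.
V = KE/e = 1.571 × 10⁻¹⁷ / (1.602 × 10⁻¹⁹) = 98.1 V.

V = 98.1 V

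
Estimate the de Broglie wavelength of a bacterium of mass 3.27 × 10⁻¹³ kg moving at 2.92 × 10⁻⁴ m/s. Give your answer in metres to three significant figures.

p = mv = 3.27 × 10⁻¹³ × 2.92 × 10⁻⁴ = 9.548 × 10⁻¹⁷ kg·m/s.
λ = h/p = 6.626 × 10⁻³⁴ / 9.548 × 10⁻¹⁷ = 6.94 × 10⁻¹⁸ m.

λ = 6.94 × 10⁻¹⁸ m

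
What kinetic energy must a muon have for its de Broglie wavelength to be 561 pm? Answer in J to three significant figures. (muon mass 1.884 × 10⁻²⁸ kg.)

KE = 3.70 × 10⁻²¹ J

p = h/λ = 6.626 × 10⁻³⁴ / 5.610 × 10⁻¹⁰ = 1.181 × 10⁻²⁴ kg·m/s.
KE = p²/(2m) = (1.181 × 10⁻²⁴)² / (2 × 1.884 × 10⁻²⁸) = 3.702 × 10⁻²¹ J = 3.70 × 10⁻²¹ J.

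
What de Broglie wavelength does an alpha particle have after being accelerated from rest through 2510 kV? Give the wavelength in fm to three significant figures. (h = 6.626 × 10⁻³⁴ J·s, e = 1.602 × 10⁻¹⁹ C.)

λ = 6.41 fm

KE = 2eV = 2 × 1.602 × 10⁻¹⁹ × 2.510 × 10⁶ = 8.042 × 10⁻¹³ J.
p = √(2mKE) = √(2 × 6.645 × 10⁻²⁷ × 8.042 × 10⁻¹³) = 1.034 × 10⁻¹⁹ kg·m/s.
λ = h/p = 6.626 × 10⁻³⁴ / 1.034 × 10⁻¹⁹ = 6.41 × 10⁻¹⁵ m = 6.41 fm.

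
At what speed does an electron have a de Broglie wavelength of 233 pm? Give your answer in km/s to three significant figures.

p = h/λ = 6.626 × 10⁻³⁴ / 2.330 × 10⁻¹⁰ = 2.844 × 10⁻²⁴ kg·m/s.
v = p/m = 2.844 × 10⁻²⁴ / 9.109 × 10⁻³¹ = 3.12 × 10⁶ m/s = 3120 km/s.

v = 3120 km/s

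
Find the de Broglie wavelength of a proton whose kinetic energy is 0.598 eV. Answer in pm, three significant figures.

KE = 0.598 eV = 9.580 × 10⁻²⁰ J.
p = √(2mKE) = √(2 × 1.673 × 10⁻²⁷ × 9.580 × 10⁻²⁰) = 1.790 × 10⁻²³ kg·m/s.
λ = h/p = 6.626 × 10⁻³⁴ / 1.790 × 10⁻²³ = 3.70 × 10⁻¹¹ m = 37.0 pm.

λ = 37.0 pm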